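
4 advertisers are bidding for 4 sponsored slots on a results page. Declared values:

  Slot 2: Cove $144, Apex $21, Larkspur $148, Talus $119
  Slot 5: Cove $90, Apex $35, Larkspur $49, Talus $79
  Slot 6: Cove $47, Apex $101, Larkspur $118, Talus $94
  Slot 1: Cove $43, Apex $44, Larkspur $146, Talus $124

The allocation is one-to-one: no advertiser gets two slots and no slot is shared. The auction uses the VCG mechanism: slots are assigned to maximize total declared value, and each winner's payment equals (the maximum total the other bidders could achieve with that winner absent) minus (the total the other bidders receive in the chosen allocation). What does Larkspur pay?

Larkspur pays $45.

Efficient allocation: Cove→Slot 2 ($144), Apex→Slot 6 ($101), Larkspur→Slot 1 ($146), Talus→Slot 5 ($79); total welfare W = $470.
Larkspur receives Slot 1 at value $146, so the others get W − 146 = $324.
Without Larkspur: best allocation of the remaining 3 bidders over all 4 slots is Cove→Slot 2 ($144), Apex→Slot 6 ($101), Talus→Slot 1 ($124), total $369.
VCG payment = (others' best without Larkspur) − (others' welfare with Larkspur) = 369 − 324 = $45.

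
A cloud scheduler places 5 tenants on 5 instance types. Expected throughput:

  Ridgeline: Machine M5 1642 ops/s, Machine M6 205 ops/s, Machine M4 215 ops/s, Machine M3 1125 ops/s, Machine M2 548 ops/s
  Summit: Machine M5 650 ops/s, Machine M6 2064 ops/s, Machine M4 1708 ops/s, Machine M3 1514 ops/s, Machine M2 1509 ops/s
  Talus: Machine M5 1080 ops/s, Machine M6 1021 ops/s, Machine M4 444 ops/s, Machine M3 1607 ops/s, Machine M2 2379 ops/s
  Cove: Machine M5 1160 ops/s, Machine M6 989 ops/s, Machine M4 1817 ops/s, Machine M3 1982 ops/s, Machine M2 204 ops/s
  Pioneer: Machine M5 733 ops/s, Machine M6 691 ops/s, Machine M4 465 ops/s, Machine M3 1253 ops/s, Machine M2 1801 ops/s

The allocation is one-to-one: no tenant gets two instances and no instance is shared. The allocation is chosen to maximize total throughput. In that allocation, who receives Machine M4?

Cove receives Machine M4.

Optimal: Ridgeline→Machine M5 (1642 ops/s), Summit→Machine M6 (2064 ops/s), Talus→Machine M2 (2379 ops/s), Cove→Machine M4 (1817 ops/s), Pioneer→Machine M3 (1253 ops/s) — total 1642+2064+2379+1817+1253 = 9155 ops/s.
Checked against all permutations: 9155 ops/s is optimal.
Cove's own top instance is Machine M3 (1982 ops/s), but forcing Cove→Machine M3 and reassigning the rest optimally gives only 8532 ops/s — worse by 623.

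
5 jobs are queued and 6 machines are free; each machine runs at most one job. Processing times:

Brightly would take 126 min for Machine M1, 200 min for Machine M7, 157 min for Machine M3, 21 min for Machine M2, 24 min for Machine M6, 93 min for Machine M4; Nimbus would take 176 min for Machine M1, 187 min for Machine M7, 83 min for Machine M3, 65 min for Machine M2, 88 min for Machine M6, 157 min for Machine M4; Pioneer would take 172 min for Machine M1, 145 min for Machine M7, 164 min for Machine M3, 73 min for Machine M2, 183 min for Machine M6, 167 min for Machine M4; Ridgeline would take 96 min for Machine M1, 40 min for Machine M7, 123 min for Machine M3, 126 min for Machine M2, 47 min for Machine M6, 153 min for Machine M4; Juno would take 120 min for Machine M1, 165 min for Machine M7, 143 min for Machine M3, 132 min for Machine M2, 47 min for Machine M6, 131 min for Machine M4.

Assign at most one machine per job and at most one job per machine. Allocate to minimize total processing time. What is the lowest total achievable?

Min total: 336 min

This is a one-to-one assignment (minimum-cost bipartite matching).
Optimal: Brightly→Machine M4 (93 min), Nimbus→Machine M3 (83 min), Pioneer→Machine M2 (73 min), Ridgeline→Machine M7 (40 min), Juno→Machine M6 (47 min) — total 93+83+73+40+47 = 336 min.
Min-entry greedy (repeatedly take the single cheapest remaining cell) gives 358 min, worse by 22.
Next-best assignment: Brightly→Machine M6, Nimbus→Machine M3, Pioneer→Machine M2, Ridgeline→Machine M7, Juno→Machine M1 = 340 min.
Swapping Juno↔Pioneer (Juno→Machine M2 132 min, Pioneer→Machine M6 183 min) adds 195.
No other one-to-one assignment undercuts 336 min.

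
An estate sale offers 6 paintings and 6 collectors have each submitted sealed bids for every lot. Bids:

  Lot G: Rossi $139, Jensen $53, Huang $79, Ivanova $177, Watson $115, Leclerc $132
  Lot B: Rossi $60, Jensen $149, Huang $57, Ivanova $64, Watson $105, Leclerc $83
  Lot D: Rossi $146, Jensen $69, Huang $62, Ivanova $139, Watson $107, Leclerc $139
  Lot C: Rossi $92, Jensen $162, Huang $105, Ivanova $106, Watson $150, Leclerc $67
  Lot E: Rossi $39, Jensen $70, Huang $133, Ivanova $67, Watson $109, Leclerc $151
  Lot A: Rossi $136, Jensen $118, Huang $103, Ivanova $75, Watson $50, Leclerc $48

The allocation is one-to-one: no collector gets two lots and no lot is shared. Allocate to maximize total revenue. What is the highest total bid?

Maximum total: $884

This is a one-to-one assignment (maximum-weight bipartite matching).
Optimal: Rossi→Lot A ($136), Jensen→Lot B ($149), Huang→Lot E ($133), Ivanova→Lot G ($177), Watson→Lot C ($150), Leclerc→Lot D ($139) — total 136+149+133+177+150+139 = $884.
Row-greedy (each collector in turn takes its best remaining lot) gives $771, worse by 113.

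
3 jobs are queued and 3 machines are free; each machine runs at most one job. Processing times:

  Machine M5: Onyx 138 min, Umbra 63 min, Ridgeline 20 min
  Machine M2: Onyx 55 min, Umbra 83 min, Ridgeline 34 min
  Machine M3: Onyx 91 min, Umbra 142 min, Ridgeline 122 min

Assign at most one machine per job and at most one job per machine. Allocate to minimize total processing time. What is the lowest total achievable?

Optimal: Onyx→Machine M3 (91 min), Umbra→Machine M5 (63 min), Ridgeline→Machine M2 (34 min) — total 91+63+34 = 188 min.
Min-entry greedy (repeatedly take the single cheapest remaining cell) gives 217 min, worse by 29.
Next-best assignment: Onyx→Machine M3, Umbra→Machine M2, Ridgeline→Machine M5 = 194 min.
No other one-to-one assignment undercuts 188 min.

Minimum total: 188 min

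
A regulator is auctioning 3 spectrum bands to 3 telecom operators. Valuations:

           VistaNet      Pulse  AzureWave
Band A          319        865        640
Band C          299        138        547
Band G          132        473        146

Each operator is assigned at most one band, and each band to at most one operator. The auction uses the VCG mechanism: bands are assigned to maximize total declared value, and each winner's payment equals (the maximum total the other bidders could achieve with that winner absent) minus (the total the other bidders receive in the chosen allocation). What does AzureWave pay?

AzureWave pays $167M.

Efficient allocation: VistaNet→Band G ($132M), Pulse→Band A ($865M), AzureWave→Band C ($547M); total welfare W = $1544M.
AzureWave receives Band C at value $547M, so the others get W − 547 = $997M.
Without AzureWave: best allocation of the remaining 2 bidders over all 3 bands is VistaNet→Band C ($299M), Pulse→Band A ($865M), total $1164M.
VCG payment = (others' best without AzureWave) − (others' welfare with AzureWave) = 1164 − 997 = $167M.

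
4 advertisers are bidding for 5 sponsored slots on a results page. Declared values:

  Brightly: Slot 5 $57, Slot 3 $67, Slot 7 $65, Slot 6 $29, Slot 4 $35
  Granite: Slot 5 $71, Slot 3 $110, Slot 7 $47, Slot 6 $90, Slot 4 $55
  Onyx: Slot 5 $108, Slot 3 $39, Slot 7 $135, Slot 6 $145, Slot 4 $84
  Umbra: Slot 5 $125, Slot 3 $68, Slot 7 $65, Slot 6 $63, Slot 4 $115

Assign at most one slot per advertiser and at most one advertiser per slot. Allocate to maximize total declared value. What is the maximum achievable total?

Optimal: Brightly→Slot 7 ($65), Granite→Slot 3 ($110), Onyx→Slot 6 ($145), Umbra→Slot 5 ($125) — total 65+110+145+125 = $445.
Row-greedy (each advertiser in turn takes its best remaining slot) gives $417, worse by 28.
Swapping Granite↔Umbra (Granite→Slot 5 $71, Umbra→Slot 3 $68) loses 96.

Max total: $445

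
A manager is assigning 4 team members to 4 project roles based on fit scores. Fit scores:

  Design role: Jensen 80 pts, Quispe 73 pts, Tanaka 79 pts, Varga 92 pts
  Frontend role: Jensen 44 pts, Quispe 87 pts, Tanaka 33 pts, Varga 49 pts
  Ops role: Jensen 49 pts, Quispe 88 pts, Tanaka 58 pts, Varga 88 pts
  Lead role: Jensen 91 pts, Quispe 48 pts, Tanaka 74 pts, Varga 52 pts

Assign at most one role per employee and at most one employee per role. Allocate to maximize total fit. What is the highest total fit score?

Optimal: Jensen→Lead role (91 pts), Quispe→Frontend role (87 pts), Tanaka→Design role (79 pts), Varga→Ops role (88 pts) — total 91+87+79+88 = 345 pts.
Max-entry greedy (repeatedly take the single best remaining cell) gives 304 pts, worse by 41.
No other one-to-one assignment exceeds 345 pts.

Max total: 345 pts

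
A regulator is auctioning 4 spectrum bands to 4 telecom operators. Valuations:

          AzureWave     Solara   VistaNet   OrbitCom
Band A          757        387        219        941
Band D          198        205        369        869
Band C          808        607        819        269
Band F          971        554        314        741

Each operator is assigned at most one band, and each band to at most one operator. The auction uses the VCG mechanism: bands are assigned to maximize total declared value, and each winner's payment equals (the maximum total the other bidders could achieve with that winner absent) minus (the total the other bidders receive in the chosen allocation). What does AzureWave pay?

Efficient allocation: AzureWave→Band F ($971M), Solara→Band A ($387M), VistaNet→Band C ($819M), OrbitCom→Band D ($869M); total welfare W = $3046M.
AzureWave receives Band F at value $971M, so the others get W − 971 = $2075M.
Without AzureWave: best allocation of the remaining 3 bidders over all 4 bands is Solara→Band F ($554M), VistaNet→Band C ($819M), OrbitCom→Band A ($941M), total $2314M.
VCG payment = (others' best without AzureWave) − (others' welfare with AzureWave) = 2314 − 2075 = $239M.

AzureWave pays $239M.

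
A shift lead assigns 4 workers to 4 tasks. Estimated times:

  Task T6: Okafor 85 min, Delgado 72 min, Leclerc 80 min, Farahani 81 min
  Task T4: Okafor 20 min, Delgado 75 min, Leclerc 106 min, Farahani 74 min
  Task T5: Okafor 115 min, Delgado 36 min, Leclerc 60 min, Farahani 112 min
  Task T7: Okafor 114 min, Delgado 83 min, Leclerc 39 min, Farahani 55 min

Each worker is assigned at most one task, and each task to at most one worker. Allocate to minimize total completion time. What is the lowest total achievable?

This is the linear assignment problem.
Optimal: Okafor→Task T4 (20 min), Delgado→Task T5 (36 min), Leclerc→Task T7 (39 min), Farahani→Task T6 (81 min) — total 20+36+39+81 = 176 min.
Column-greedy (each task in turn goes to its cheapest remaining worker) gives 207 min, worse by 31.
Next-best assignment: Okafor→Task T4, Delgado→Task T5, Leclerc→Task T6, Farahani→Task T7 = 191 min.

Minimum total: 176 min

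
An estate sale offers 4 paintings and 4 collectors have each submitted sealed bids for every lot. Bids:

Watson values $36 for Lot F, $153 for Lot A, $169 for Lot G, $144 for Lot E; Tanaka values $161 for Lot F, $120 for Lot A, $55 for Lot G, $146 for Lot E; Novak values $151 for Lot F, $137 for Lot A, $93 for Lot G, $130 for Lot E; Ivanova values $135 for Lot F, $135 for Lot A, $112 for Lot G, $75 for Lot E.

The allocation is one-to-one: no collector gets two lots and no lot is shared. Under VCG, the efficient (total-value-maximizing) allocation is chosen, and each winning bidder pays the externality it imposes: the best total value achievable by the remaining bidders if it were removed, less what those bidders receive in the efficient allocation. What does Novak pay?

Novak pays $15.

Efficient allocation: Watson→Lot G ($169), Tanaka→Lot E ($146), Novak→Lot F ($151), Ivanova→Lot A ($135); total welfare W = $601.
Novak receives Lot F at value $151, so the others get W − 151 = $450.
Without Novak: best allocation of the remaining 3 bidders over all 4 lots is Watson→Lot G ($169), Tanaka→Lot F ($161), Ivanova→Lot A ($135), total $465.
VCG payment = (others' best without Novak) − (others' welfare with Novak) = 465 − 450 = $15.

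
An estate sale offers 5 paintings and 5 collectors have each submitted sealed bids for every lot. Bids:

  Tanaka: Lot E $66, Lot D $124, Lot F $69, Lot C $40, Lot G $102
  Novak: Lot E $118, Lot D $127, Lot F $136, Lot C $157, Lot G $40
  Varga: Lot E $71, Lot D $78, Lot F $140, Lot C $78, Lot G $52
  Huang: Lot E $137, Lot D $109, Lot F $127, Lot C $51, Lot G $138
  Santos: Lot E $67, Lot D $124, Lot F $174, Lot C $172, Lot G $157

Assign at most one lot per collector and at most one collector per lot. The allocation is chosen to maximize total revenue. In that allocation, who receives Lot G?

Optimal: Tanaka→Lot D ($124), Novak→Lot C ($157), Varga→Lot F ($140), Huang→Lot E ($137), Santos→Lot G ($157) — total 124+157+140+137+157 = $715.
Max-entry greedy (repeatedly take the single best remaining cell) gives $664, worse by 51.
Next-best assignment: Tanaka→Lot D, Novak→Lot E, Varga→Lot F, Huang→Lot G, Santos→Lot C = $692.
No other one-to-one assignment exceeds $715.
Santos's own top lot is Lot F ($174), but forcing Santos→Lot F and reassigning the rest optimally gives only $664 — worse by 51.

Santos receives Lot G.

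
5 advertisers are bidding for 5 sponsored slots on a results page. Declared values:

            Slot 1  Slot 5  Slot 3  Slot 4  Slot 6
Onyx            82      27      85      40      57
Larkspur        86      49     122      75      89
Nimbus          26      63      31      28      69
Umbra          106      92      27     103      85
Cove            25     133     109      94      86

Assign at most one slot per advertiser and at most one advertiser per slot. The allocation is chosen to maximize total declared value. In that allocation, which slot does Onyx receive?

Onyx receives Slot 1.

Treat this as an assignment problem: match each advertiser to one slot.
Optimal: Onyx→Slot 1 ($82), Larkspur→Slot 3 ($122), Nimbus→Slot 6 ($69), Umbra→Slot 4 ($103), Cove→Slot 5 ($133) — total 82+122+69+103+133 = $509.
Column-greedy (each slot in turn goes to its best remaining advertiser) gives $470, worse by 39.
Next-best assignment: Onyx→Slot 3, Larkspur→Slot 1, Nimbus→Slot 6, Umbra→Slot 4, Cove→Slot 5 = $476.
Swapping Cove↔Onyx (Cove→Slot 1 $25, Onyx→Slot 5 $27) loses 163.
Every other assignment is strictly worse.
Onyx's own top slot is Slot 3 ($85), but forcing Onyx→Slot 3 and reassigning the rest optimally gives only $476 — worse by 33.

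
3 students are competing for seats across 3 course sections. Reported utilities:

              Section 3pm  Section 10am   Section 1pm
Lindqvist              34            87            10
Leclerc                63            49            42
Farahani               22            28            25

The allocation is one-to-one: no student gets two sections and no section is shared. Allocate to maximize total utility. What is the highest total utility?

Optimal: Lindqvist→Section 10am (87 points), Leclerc→Section 3pm (63 points), Farahani→Section 1pm (25 points) — total 87+63+25 = 175 points.
Checked against all permutations: 175 points is optimal.

Max total: 175 points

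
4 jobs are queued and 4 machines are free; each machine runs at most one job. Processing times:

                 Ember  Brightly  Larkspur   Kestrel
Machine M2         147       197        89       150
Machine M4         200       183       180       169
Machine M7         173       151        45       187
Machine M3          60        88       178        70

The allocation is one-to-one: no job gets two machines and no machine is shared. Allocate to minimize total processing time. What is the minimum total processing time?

Min total: 438 min

Treat this as an assignment problem: match each job to one machine.
Optimal: Ember→Machine M3 (60 min), Brightly→Machine M4 (183 min), Larkspur→Machine M7 (45 min), Kestrel→Machine M2 (150 min) — total 60+183+45+150 = 438 min.
Row-greedy (each job in turn takes its cheapest remaining machine) gives 469 min, worse by 31.
Next-best assignment: Ember→Machine M2, Brightly→Machine M4, Larkspur→Machine M7, Kestrel→Machine M3 = 445 min.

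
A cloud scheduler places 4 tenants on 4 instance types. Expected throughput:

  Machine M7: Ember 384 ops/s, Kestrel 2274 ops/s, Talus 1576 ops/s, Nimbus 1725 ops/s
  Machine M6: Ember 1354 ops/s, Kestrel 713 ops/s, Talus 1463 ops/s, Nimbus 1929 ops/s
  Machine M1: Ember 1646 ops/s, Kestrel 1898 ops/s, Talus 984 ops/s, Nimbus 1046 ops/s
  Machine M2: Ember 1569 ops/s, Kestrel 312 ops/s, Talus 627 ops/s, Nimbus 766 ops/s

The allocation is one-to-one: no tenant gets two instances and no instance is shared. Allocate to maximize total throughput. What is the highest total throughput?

Optimal: Ember→Machine M2 (1569 ops/s), Kestrel→Machine M1 (1898 ops/s), Talus→Machine M7 (1576 ops/s), Nimbus→Machine M6 (1929 ops/s) — total 1569+1898+1576+1929 = 6972 ops/s.
Max-entry greedy (repeatedly take the single best remaining cell) gives 6476 ops/s, worse by 496.

Max total: 6972 ops/s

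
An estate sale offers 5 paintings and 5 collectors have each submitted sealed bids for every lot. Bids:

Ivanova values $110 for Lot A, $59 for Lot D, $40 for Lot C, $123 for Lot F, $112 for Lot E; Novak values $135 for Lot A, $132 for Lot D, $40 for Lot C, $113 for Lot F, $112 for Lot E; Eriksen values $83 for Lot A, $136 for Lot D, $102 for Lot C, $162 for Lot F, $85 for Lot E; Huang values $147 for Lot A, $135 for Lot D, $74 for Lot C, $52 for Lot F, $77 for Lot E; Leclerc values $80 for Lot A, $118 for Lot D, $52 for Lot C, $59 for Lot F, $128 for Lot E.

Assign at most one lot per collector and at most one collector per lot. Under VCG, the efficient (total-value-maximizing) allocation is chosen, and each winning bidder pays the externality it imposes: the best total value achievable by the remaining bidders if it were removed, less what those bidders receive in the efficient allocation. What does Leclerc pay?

Efficient allocation: Ivanova→Lot F ($123), Novak→Lot D ($132), Eriksen→Lot C ($102), Huang→Lot A ($147), Leclerc→Lot E ($128); total welfare W = $632.
Leclerc receives Lot E at value $128, so the others get W − 128 = $504.
Without Leclerc: best allocation of the remaining 4 bidders over all 5 lots is Ivanova→Lot E ($112), Novak→Lot D ($132), Eriksen→Lot F ($162), Huang→Lot A ($147), total $553.
VCG payment = (others' best without Leclerc) − (others' welfare with Leclerc) = 553 − 504 = $49.

Leclerc pays $49.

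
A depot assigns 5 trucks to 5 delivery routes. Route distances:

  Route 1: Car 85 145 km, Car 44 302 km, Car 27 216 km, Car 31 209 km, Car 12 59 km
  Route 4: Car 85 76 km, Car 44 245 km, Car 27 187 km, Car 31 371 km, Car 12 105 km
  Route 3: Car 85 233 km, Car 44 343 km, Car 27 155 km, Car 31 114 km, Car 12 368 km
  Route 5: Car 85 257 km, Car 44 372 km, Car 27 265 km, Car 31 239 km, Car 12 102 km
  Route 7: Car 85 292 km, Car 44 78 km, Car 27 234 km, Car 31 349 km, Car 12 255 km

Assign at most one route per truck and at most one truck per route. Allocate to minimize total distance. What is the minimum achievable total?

Min total: 586 km

Optimal: Car 85→Route 4 (76 km), Car 44→Route 7 (78 km), Car 27→Route 1 (216 km), Car 31→Route 3 (114 km), Car 12→Route 5 (102 km) — total 76+78+216+114+102 = 586 km.
Row-greedy (each truck in turn takes its cheapest remaining route) gives 620 km, worse by 34.
Swapping Car 85↔Car 27 (Car 85→Route 1 145 km, Car 27→Route 4 187 km) adds 40.
No other one-to-one assignment undercuts 586 km.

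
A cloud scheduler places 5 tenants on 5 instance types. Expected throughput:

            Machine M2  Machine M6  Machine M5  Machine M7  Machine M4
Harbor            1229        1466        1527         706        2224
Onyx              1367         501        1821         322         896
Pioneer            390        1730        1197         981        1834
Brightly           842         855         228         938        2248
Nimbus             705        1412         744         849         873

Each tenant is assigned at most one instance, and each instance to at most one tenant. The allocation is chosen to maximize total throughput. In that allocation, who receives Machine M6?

Pioneer receives Machine M6.

Optimal: Harbor→Machine M2 (1229 ops/s), Onyx→Machine M5 (1821 ops/s), Pioneer→Machine M6 (1730 ops/s), Brightly→Machine M4 (2248 ops/s), Nimbus→Machine M7 (849 ops/s) — total 1229+1821+1730+2248+849 = 7877 ops/s.
Column-greedy (each instance in turn goes to its best remaining tenant) gives 6435 ops/s, worse by 1442.
Next-best assignment: Harbor→Machine M5, Onyx→Machine M2, Pioneer→Machine M6, Brightly→Machine M4, Nimbus→Machine M7 = 7721 ops/s.
No other one-to-one assignment exceeds 7877 ops/s.
Pioneer's own top instance is Machine M4 (1834 ops/s), but forcing Pioneer→Machine M4 and reassigning the rest optimally gives only 7234 ops/s — worse by 643.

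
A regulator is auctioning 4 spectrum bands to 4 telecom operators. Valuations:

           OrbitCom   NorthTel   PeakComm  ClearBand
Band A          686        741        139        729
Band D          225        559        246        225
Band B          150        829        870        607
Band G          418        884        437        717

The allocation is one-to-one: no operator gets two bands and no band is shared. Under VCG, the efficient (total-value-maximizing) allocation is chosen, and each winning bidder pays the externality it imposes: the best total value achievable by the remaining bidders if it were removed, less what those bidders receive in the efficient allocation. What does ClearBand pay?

Efficient allocation: OrbitCom→Band A ($686M), NorthTel→Band D ($559M), PeakComm→Band B ($870M), ClearBand→Band G ($717M); total welfare W = $2832M.
ClearBand receives Band G at value $717M, so the others get W − 717 = $2115M.
Without ClearBand: best allocation of the remaining 3 bidders over all 4 bands is OrbitCom→Band A ($686M), NorthTel→Band G ($884M), PeakComm→Band B ($870M), total $2440M.
VCG payment = (others' best without ClearBand) − (others' welfare with ClearBand) = 2440 − 2115 = $325M.

ClearBand pays $325M.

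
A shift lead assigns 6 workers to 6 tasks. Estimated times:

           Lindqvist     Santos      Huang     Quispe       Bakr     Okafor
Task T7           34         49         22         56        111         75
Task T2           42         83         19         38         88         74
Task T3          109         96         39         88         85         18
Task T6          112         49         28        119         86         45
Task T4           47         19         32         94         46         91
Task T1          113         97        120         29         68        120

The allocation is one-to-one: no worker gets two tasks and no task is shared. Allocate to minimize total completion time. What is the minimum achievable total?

Treat this as an assignment problem: match each worker to one task.
Optimal: Lindqvist→Task T7 (34 min), Santos→Task T6 (49 min), Huang→Task T2 (19 min), Quispe→Task T1 (29 min), Bakr→Task T4 (46 min), Okafor→Task T3 (18 min) — total 34+49+19+29+46+18 = 195 min.
Column-greedy (each task in turn goes to its cheapest remaining worker) gives 286 min, worse by 91.
Next-best assignment: Lindqvist→Task T7, Santos→Task T4, Huang→Task T2, Quispe→Task T1, Bakr→Task T6, Okafor→Task T3 = 205 min.
Swapping Quispe↔Lindqvist (Quispe→Task T7 56 min, Lindqvist→Task T1 113 min) adds 106.

Min total: 195 min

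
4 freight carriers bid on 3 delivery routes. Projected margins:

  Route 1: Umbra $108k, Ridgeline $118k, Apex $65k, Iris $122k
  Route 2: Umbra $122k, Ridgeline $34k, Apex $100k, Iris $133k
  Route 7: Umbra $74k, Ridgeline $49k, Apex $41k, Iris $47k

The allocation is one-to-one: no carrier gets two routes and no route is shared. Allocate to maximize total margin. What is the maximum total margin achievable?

Max total: $325k

Optimal: Ridgeline→Route 1 ($118k), Iris→Route 2 ($133k), Umbra→Route 7 ($74k) — total 118+133+74 = $325k.
Next-best assignment: Iris→Route 1, Apex→Route 2, Umbra→Route 7 = $296k.
Swapping Ridgeline↔Umbra (Ridgeline→Route 7 $49k, Umbra→Route 1 $108k) loses 35.
No other one-to-one assignment exceeds $325k.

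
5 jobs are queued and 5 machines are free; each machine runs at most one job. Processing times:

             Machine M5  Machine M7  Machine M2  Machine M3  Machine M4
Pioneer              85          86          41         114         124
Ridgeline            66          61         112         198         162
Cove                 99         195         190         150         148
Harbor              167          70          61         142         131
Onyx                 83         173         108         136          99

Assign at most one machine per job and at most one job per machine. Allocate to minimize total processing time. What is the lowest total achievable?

Min total: 426 min

This is the linear assignment problem.
Optimal: Pioneer→Machine M2 (41 min), Ridgeline→Machine M5 (66 min), Cove→Machine M3 (150 min), Harbor→Machine M7 (70 min), Onyx→Machine M4 (99 min) — total 41+66+150+70+99 = 426 min.
Row-greedy (each job in turn takes its cheapest remaining machine) gives 468 min, worse by 42.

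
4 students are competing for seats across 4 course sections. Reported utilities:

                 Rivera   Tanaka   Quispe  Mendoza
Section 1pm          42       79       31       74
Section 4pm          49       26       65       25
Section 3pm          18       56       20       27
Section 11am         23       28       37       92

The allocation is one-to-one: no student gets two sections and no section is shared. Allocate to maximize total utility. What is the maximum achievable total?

This is the linear assignment problem.
Optimal: Rivera→Section 1pm (42 points), Tanaka→Section 3pm (56 points), Quispe→Section 4pm (65 points), Mendoza→Section 11am (92 points) — total 42+56+65+92 = 255 points.
Max-entry greedy (repeatedly take the single best remaining cell) gives 254 points, worse by 1.
Swapping Tanaka↔Rivera (Tanaka→Section 1pm 79 points, Rivera→Section 3pm 18 points) loses 1.
Checked against all permutations: 255 points is optimal.

Maximum total: 255 points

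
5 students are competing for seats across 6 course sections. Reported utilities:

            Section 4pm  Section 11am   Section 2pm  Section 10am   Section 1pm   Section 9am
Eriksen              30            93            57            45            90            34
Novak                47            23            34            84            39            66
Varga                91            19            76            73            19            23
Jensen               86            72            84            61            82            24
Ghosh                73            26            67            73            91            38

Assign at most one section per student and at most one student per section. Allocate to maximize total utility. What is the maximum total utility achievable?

Maximum total: 443 points

This is a one-to-one assignment (maximum-weight bipartite matching).
Optimal: Eriksen→Section 11am (93 points), Novak→Section 10am (84 points), Varga→Section 4pm (91 points), Jensen→Section 2pm (84 points), Ghosh→Section 1pm (91 points) — total 93+84+91+84+91 = 443 points.
No other one-to-one assignment exceeds 443 points.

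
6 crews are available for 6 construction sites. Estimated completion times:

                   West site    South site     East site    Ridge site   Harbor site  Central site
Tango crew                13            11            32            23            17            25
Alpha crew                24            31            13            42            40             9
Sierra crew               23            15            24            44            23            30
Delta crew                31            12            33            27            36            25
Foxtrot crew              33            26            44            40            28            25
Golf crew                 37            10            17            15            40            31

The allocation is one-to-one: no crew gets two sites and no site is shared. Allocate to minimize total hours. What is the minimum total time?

This is a one-to-one assignment (minimum-cost bipartite matching).
Optimal: Tango crew→West site (13 hours), Alpha crew→East site (13 hours), Sierra crew→Harbor site (23 hours), Delta crew→South site (12 hours), Foxtrot crew→Central site (25 hours), Golf crew→Ridge site (15 hours) — total 13+13+23+12+25+15 = 101 hours.
Min-entry greedy (repeatedly take the single cheapest remaining cell) gives 126 hours, worse by 25.
Checked against all permutations: 101 hours is optimal.

Min total: 101 hours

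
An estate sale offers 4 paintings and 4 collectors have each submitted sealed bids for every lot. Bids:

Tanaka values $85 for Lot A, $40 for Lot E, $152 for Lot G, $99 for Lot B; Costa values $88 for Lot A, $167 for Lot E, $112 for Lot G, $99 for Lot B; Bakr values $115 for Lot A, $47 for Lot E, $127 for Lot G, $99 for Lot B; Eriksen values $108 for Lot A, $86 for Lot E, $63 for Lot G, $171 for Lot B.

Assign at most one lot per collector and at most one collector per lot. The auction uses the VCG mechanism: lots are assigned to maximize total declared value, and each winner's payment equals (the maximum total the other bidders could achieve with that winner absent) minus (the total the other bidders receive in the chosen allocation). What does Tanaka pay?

Tanaka pays $12.

Efficient allocation: Tanaka→Lot G ($152), Costa→Lot E ($167), Bakr→Lot A ($115), Eriksen→Lot B ($171); total welfare W = $605.
Tanaka receives Lot G at value $152, so the others get W − 152 = $453.
Without Tanaka: best allocation of the remaining 3 bidders over all 4 lots is Costa→Lot E ($167), Bakr→Lot G ($127), Eriksen→Lot B ($171), total $465.
VCG payment = (others' best without Tanaka) − (others' welfare with Tanaka) = 465 − 453 = $12.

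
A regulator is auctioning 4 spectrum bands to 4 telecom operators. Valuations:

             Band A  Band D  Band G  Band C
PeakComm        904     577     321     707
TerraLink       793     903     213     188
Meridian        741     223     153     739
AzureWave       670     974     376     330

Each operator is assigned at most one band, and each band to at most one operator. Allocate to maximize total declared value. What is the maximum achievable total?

Max total: $2922M

Treat this as an assignment problem: match each operator to one band.
Optimal: PeakComm→Band A ($904M), TerraLink→Band D ($903M), Meridian→Band C ($739M), AzureWave→Band G ($376M) — total 904+903+739+376 = $2922M.
Column-greedy (each band in turn goes to its best remaining operator) gives $2830M, worse by 92.
Next-best assignment: PeakComm→Band A, TerraLink→Band G, Meridian→Band C, AzureWave→Band D = $2830M.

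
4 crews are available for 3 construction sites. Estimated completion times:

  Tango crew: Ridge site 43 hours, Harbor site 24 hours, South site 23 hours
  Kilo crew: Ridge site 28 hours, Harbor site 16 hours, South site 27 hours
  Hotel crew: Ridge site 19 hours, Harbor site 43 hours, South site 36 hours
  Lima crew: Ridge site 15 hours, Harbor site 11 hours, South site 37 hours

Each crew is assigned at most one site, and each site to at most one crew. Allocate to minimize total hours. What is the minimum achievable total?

Optimal: Hotel crew→Ridge site (19 hours), Lima crew→Harbor site (11 hours), Tango crew→South site (23 hours) — total 19+11+23 = 53 hours.
Column-greedy (each site in turn goes to its cheapest remaining crew) gives 54 hours, worse by 1.
Swapping Lima crew↔Tango crew (Lima crew→South site 37 hours, Tango crew→Harbor site 24 hours) adds 27.
Checked against all permutations: 53 hours is optimal.

Minimum total: 53 hours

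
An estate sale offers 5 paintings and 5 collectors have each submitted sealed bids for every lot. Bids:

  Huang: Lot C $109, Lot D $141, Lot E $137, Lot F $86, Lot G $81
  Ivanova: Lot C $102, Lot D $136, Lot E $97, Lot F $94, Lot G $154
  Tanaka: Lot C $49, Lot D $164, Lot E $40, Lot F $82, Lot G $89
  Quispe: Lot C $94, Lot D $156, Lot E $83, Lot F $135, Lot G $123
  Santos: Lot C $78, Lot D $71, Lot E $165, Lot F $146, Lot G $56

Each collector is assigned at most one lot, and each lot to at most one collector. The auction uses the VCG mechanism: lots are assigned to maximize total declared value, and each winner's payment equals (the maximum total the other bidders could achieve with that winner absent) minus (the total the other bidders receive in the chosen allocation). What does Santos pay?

Efficient allocation: Huang→Lot C ($109), Ivanova→Lot G ($154), Tanaka→Lot D ($164), Quispe→Lot F ($135), Santos→Lot E ($165); total welfare W = $727.
Santos receives Lot E at value $165, so the others get W − 165 = $562.
Without Santos: best allocation of the remaining 4 bidders over all 5 lots is Huang→Lot E ($137), Ivanova→Lot G ($154), Tanaka→Lot D ($164), Quispe→Lot F ($135), total $590.
VCG payment = (others' best without Santos) − (others' welfare with Santos) = 590 − 562 = $28.

Santos pays $28.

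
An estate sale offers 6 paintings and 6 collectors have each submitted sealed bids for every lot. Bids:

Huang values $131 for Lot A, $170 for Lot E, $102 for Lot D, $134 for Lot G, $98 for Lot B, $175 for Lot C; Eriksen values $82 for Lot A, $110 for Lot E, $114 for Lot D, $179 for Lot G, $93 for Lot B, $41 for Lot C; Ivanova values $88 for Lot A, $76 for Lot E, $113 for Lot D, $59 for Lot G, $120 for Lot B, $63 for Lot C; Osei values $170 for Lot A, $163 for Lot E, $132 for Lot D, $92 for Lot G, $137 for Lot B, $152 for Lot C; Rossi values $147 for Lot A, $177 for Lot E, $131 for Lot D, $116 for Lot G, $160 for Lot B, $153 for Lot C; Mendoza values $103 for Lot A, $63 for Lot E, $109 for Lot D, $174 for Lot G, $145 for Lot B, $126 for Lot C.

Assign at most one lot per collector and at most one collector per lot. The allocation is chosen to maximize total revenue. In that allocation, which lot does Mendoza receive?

Mendoza receives Lot B.

This is the linear assignment problem.
Optimal: Huang→Lot C ($175), Eriksen→Lot G ($179), Ivanova→Lot D ($113), Osei→Lot A ($170), Rossi→Lot E ($177), Mendoza→Lot B ($145) — total 175+179+113+170+177+145 = $959.
Swapping Osei↔Eriksen (Osei→Lot G $92, Eriksen→Lot A $82) loses 175.
Every other assignment is strictly worse.
Mendoza's own top lot is Lot G ($174), but forcing Mendoza→Lot G and reassigning the rest optimally gives only $930 — worse by 29.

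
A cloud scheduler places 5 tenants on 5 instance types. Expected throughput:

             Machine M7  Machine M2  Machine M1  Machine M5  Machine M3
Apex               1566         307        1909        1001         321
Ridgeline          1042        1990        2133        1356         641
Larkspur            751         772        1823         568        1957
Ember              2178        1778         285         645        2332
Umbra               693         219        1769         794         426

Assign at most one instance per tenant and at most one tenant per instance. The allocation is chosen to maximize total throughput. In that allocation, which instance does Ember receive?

Optimal: Apex→Machine M5 (1001 ops/s), Ridgeline→Machine M2 (1990 ops/s), Larkspur→Machine M3 (1957 ops/s), Ember→Machine M7 (2178 ops/s), Umbra→Machine M1 (1769 ops/s) — total 1001+1990+1957+2178+1769 = 8895 ops/s.
Column-greedy (each instance in turn goes to its best remaining tenant) gives 8828 ops/s, worse by 67.
Every other assignment is strictly worse.
Ember's own top instance is Machine M3 (2332 ops/s), but forcing Ember→Machine M3 and reassigning the rest optimally gives only 8505 ops/s — worse by 390.

Ember receives Machine M7.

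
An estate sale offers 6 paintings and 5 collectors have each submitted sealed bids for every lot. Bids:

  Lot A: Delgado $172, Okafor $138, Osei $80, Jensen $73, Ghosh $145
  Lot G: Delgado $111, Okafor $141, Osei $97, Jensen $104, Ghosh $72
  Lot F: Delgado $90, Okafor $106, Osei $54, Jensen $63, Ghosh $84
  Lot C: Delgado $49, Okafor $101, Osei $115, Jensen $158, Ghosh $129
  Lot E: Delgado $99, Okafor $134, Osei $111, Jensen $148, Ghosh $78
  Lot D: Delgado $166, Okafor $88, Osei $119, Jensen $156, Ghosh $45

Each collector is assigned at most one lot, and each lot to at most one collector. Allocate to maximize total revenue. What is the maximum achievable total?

Optimal: Delgado→Lot D ($166), Okafor→Lot G ($141), Osei→Lot E ($111), Jensen→Lot C ($158), Ghosh→Lot A ($145) — total 166+141+111+158+145 = $721.
Row-greedy (each collector in turn takes its best remaining lot) gives $674, worse by 47.
Next-best assignment: Delgado→Lot D, Okafor→Lot G, Osei→Lot C, Jensen→Lot E, Ghosh→Lot A = $715.
Checked against all permutations: $721 is optimal.

Maximum total: $721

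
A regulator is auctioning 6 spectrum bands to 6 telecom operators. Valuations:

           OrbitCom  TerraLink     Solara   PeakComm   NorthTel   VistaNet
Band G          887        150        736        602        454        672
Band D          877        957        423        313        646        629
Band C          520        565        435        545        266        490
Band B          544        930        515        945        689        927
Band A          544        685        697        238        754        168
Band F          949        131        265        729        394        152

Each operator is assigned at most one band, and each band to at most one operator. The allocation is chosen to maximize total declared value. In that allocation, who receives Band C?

PeakComm receives Band C.

Optimal: OrbitCom→Band F ($949M), TerraLink→Band D ($957M), Solara→Band G ($736M), PeakComm→Band C ($545M), NorthTel→Band A ($754M), VistaNet→Band B ($927M) — total 949+957+736+545+754+927 = $4868M.
PeakComm's own top band is Band B ($945M), but forcing PeakComm→Band B and reassigning the rest optimally gives only $4831M — worse by 37.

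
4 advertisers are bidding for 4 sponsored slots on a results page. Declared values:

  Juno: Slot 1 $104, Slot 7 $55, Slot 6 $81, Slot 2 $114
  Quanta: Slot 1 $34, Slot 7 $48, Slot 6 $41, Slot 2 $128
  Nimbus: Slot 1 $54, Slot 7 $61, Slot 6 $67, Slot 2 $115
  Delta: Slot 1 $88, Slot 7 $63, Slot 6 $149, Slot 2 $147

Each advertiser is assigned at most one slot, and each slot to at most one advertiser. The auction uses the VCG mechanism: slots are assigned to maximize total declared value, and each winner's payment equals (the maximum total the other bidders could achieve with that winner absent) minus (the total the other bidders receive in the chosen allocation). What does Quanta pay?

Quanta pays $54.

Efficient allocation: Juno→Slot 1 ($104), Quanta→Slot 2 ($128), Nimbus→Slot 7 ($61), Delta→Slot 6 ($149); total welfare W = $442.
Quanta receives Slot 2 at value $128, so the others get W − 128 = $314.
Without Quanta: best allocation of the remaining 3 bidders over all 4 slots is Juno→Slot 1 ($104), Nimbus→Slot 2 ($115), Delta→Slot 6 ($149), total $368.
VCG payment = (others' best without Quanta) − (others' welfare with Quanta) = 368 − 314 = $54.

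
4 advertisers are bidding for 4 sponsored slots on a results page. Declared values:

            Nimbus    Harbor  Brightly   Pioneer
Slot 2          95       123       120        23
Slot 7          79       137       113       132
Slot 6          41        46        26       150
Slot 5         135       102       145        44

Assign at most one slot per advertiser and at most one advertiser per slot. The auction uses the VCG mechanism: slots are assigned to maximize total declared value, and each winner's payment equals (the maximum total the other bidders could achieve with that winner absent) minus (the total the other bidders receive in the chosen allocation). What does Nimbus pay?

Nimbus pays $25.

Efficient allocation: Nimbus→Slot 5 ($135), Harbor→Slot 7 ($137), Brightly→Slot 2 ($120), Pioneer→Slot 6 ($150); total welfare W = $542.
Nimbus receives Slot 5 at value $135, so the others get W − 135 = $407.
Without Nimbus: best allocation of the remaining 3 bidders over all 4 slots is Harbor→Slot 7 ($137), Brightly→Slot 5 ($145), Pioneer→Slot 6 ($150), total $432.
VCG payment = (others' best without Nimbus) − (others' welfare with Nimbus) = 432 − 407 = $25.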